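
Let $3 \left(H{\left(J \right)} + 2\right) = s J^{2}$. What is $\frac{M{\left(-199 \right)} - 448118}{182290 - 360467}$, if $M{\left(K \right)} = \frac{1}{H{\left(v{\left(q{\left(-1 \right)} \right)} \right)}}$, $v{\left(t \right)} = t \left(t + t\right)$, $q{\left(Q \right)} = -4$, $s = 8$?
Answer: $\frac{3668293945}{1458556922} \approx 2.515$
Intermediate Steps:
$v{\left(t \right)} = 2 t^{2}$ ($v{\left(t \right)} = t 2 t = 2 t^{2}$)
$H{\left(J \right)} = -2 + \frac{8 J^{2}}{3}$
$M{\left(K \right)} = \frac{3}{8186}$ ($M{\left(K \right)} = \frac{1}{-2 + \frac{8 \left(2 \left(-4\right)^{2}\right)^{2}}{3}} = \frac{1}{-2 + \frac{8 \left(2 \cdot 16\right)^{2}}{3}} = \frac{1}{-2 + \frac{8 \cdot 32^{2}}{3}} = \frac{1}{-2 + \frac{8}{3} \cdot 1024} = \frac{1}{-2 + \frac{8192}{3}} = \frac{1}{\frac{8186}{3}} = \frac{3}{8186}$)
$\frac{M{\left(-199 \right)} - 448118}{182290 - 360467} = \frac{\frac{3}{8186} - 448118}{182290 - 360467} = - \frac{3668293945}{8186 \left(-178177\right)} = \left(- \frac{3668293945}{8186}\right) \left(- \frac{1}{178177}\right) = \frac{3668293945}{1458556922}$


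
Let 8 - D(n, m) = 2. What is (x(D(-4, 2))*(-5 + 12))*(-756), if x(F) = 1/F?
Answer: -882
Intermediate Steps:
D(n, m) = 6 (D(n, m) = 8 - 1*2 = 8 - 2 = 6)
(x(D(-4, 2))*(-5 + 12))*(-756) = ((-5 + 12)/6)*(-756) = ((⅙)*7)*(-756) = (7/6)*(-756) = -882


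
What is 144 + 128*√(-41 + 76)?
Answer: 144 + 128*√35 ≈ 901.26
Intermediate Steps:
144 + 128*√(-41 + 76) = 144 + 128*√35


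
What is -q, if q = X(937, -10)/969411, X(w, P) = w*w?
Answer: -877969/969411 ≈ -0.90567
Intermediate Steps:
X(w, P) = w**2
q = 877969/969411 (q = 937**2/969411 = 877969*(1/969411) = 877969/969411 ≈ 0.90567)
-q = -1*877969/969411 = -877969/969411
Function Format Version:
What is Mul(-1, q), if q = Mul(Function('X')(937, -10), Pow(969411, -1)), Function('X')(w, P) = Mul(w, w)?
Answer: Rational(-877969, 969411) ≈ -0.90567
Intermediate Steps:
Function('X')(w, P) = Pow(w, 2)
q = Rational(877969, 969411) (q = Mul(Pow(937, 2), Pow(969411, -1)) = Mul(877969, Rational(1, 969411)) = Rational(877969, 969411) ≈ 0.90567)
Mul(-1, q) = Mul(-1, Rational(877969, 969411)) = Rational(-877969, 969411)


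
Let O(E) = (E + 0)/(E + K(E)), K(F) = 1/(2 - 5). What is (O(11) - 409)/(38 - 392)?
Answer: 13055/11328 ≈ 1.1525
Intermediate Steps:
K(F) = -⅓ (K(F) = 1/(-3) = -⅓)
O(E) = E/(-⅓ + E) (O(E) = (E + 0)/(E - ⅓) = E/(-⅓ + E))
(O(11) - 409)/(38 - 392) = (3*11/(-1 + 3*11) - 409)/(38 - 392) = (3*11/(-1 + 33) - 409)/(-354) = (3*11/32 - 409)*(-1/354) = (3*11*(1/32) - 409)*(-1/354) = (33/32 - 409)*(-1/354) = -13055/32*(-1/354) = 13055/11328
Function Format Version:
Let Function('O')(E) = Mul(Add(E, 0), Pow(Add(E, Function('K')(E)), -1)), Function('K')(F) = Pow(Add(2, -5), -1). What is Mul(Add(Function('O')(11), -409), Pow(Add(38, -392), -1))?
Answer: Rational(13055, 11328) ≈ 1.1525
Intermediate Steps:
Function('K')(F) = Rational(-1, 3) (Function('K')(F) = Pow(-3, -1) = Rational(-1, 3))
Function('O')(E) = Mul(E, Pow(Add(Rational(-1, 3), E), -1)) (Function('O')(E) = Mul(Add(E, 0), Pow(Add(E, Rational(-1, 3)), -1)) = Mul(E, Pow(Add(Rational(-1, 3), E), -1)))
Mul(Add(Function('O')(11), -409), Pow(Add(38, -392), -1)) = Mul(Add(Mul(3, 11, Pow(Add(-1, Mul(3, 11)), -1)), -409), Pow(Add(38, -392), -1)) = Mul(Add(Mul(3, 11, Pow(Add(-1, 33), -1)), -409), Pow(-354, -1)) = Mul(Add(Mul(3, 11, Pow(32, -1)), -409), Rational(-1, 354)) = Mul(Add(Mul(3, 11, Rational(1, 32)), -409), Rational(-1, 354)) = Mul(Add(Rational(33, 32), -409), Rational(-1, 354)) = Mul(Rational(-13055, 32), Rational(-1, 354)) = Rational(13055, 11328)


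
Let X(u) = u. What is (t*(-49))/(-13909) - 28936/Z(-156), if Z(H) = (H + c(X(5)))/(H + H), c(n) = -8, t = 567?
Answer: -4484512167/81467 ≈ -55047.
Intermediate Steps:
Z(H) = (-8 + H)/(2*H) (Z(H) = (H - 8)/(H + H) = (-8 + H)/((2*H)) = (-8 + H)*(1/(2*H)) = (-8 + H)/(2*H))
(t*(-49))/(-13909) - 28936/Z(-156) = (567*(-49))/(-13909) - 28936*(-312/(-8 - 156)) = -27783*(-1/13909) - 28936/((½)*(-1/156)*(-164)) = 3969/1987 - 28936/41/78 = 3969/1987 - 28936*78/41 = 3969/1987 - 2257008/41 = -4484512167/81467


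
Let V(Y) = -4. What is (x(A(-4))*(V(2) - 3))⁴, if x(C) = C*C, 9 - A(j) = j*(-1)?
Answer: 937890625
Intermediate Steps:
A(j) = 9 + j (A(j) = 9 - j*(-1) = 9 - (-1)*j = 9 + j)
x(C) = C²
(x(A(-4))*(V(2) - 3))⁴ = ((9 - 4)²*(-4 - 3))⁴ = (5²*(-7))⁴ = (25*(-7))⁴ = (-175)⁴ = 937890625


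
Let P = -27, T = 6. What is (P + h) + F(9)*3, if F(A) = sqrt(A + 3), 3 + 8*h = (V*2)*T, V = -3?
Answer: -255/8 + 6*sqrt(3) ≈ -21.483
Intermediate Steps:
h = -39/8 (h = -3/8 + (-3*2*6)/8 = -3/8 + (-6*6)/8 = -3/8 + (1/8)*(-36) = -3/8 - 9/2 = -39/8 ≈ -4.8750)
F(A) = sqrt(3 + A)
(P + h) + F(9)*3 = (-27 - 39/8) + sqrt(3 + 9)*3 = -255/8 + sqrt(12)*3 = -255/8 + (2*sqrt(3))*3 = -255/8 + 6*sqrt(3)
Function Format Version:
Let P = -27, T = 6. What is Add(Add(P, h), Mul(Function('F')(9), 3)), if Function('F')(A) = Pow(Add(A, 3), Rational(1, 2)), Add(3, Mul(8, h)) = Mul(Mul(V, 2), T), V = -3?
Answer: Add(Rational(-255, 8), Mul(6, Pow(3, Rational(1, 2)))) ≈ -21.483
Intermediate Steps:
h = Rational(-39, 8) (h = Add(Rational(-3, 8), Mul(Rational(1, 8), Mul(Mul(-3, 2), 6))) = Add(Rational(-3, 8), Mul(Rational(1, 8), Mul(-6, 6))) = Add(Rational(-3, 8), Mul(Rational(1, 8), -36)) = Add(Rational(-3, 8), Rational(-9, 2)) = Rational(-39, 8) ≈ -4.8750)
Function('F')(A) = Pow(Add(3, A), Rational(1, 2))
Add(Add(P, h), Mul(Function('F')(9), 3)) = Add(Add(-27, Rational(-39, 8)), Mul(Pow(Add(3, 9), Rational(1, 2)), 3)) = Add(Rational(-255, 8), Mul(Pow(12, Rational(1, 2)), 3)) = Add(Rational(-255, 8), Mul(Mul(2, Pow(3, Rational(1, 2))), 3)) = Add(Rational(-255, 8), Mul(6, Pow(3, Rational(1, 2))))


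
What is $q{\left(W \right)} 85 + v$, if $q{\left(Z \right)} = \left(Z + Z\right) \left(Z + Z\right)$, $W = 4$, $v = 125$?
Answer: $5565$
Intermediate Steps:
$q{\left(Z \right)} = 4 Z^{2}$ ($q{\left(Z \right)} = 2 Z 2 Z = 4 Z^{2}$)
$q{\left(W \right)} 85 + v = 4 \cdot 4^{2} \cdot 85 + 125 = 4 \cdot 16 \cdot 85 + 125 = 64 \cdot 85 + 125 = 5440 + 125 = 5565$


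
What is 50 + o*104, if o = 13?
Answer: 1402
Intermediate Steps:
50 + o*104 = 50 + 13*104 = 50 + 1352 = 1402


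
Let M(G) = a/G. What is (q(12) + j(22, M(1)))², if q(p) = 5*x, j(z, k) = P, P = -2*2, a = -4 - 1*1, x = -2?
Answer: 196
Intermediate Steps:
a = -5 (a = -4 - 1 = -5)
P = -4
M(G) = -5/G
j(z, k) = -4
q(p) = -10 (q(p) = 5*(-2) = -10)
(q(12) + j(22, M(1)))² = (-10 - 4)² = (-14)² = 196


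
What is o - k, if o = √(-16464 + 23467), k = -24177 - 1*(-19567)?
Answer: 4610 + √7003 ≈ 4693.7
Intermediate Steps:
k = -4610 (k = -24177 + 19567 = -4610)
o = √7003 ≈ 83.684
o - k = √7003 - 1*(-4610) = √7003 + 4610 = 4610 + √7003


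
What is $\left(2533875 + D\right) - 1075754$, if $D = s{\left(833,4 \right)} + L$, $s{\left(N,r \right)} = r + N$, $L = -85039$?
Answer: $1373919$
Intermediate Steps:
$s{\left(N,r \right)} = N + r$
$D = -84202$ ($D = \left(833 + 4\right) - 85039 = 837 - 85039 = -84202$)
$\left(2533875 + D\right) - 1075754 = \left(2533875 - 84202\right) - 1075754 = 2449673 - 1075754 = 1373919$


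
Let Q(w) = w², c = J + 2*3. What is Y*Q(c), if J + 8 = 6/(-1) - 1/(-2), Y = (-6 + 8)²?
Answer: 225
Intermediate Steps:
Y = 4 (Y = 2² = 4)
J = -27/2 (J = -8 + (6/(-1) - 1/(-2)) = -8 + (6*(-1) - 1*(-½)) = -8 + (-6 + ½) = -8 - 11/2 = -27/2 ≈ -13.500)
c = -15/2 (c = -27/2 + 2*3 = -27/2 + 6 = -15/2 ≈ -7.5000)
Y*Q(c) = 4*(-15/2)² = 4*(225/4) = 225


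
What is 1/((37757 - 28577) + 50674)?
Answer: 1/59854 ≈ 1.6707e-5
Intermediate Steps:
1/((37757 - 28577) + 50674) = 1/(9180 + 50674) = 1/59854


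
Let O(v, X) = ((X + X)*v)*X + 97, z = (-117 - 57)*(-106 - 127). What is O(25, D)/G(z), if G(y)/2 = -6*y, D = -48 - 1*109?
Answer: -410849/162168 ≈ -2.5335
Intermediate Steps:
D = -157 (D = -48 - 109 = -157)
z = 40542 (z = -174*(-233) = 40542)
G(y) = -12*y (G(y) = 2*(-6*y) = -12*y)
O(v, X) = 97 + 2*v*X**2 (O(v, X) = ((2*X)*v)*X + 97 = (2*X*v)*X + 97 = 2*v*X**2 + 97 = 97 + 2*v*X**2)
O(25, D)/G(z) = (97 + 2*25*(-157)**2)/((-12*40542)) = (97 + 2*25*24649)/(-486504) = (97 + 1232450)*(-1/486504) = 1232547*(-1/486504) = -410849/162168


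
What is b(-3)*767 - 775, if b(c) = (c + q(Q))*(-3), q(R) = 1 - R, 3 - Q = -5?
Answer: 22235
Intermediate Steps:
Q = 8 (Q = 3 - 1*(-5) = 3 + 5 = 8)
b(c) = 21 - 3*c (b(c) = (c + (1 - 1*8))*(-3) = (c + (1 - 8))*(-3) = (c - 7)*(-3) = (-7 + c)*(-3) = 21 - 3*c)
b(-3)*767 - 775 = (21 - 3*(-3))*767 - 775 = (21 + 9)*767 - 775 = 30*767 - 775 = 23010 - 775 = 22235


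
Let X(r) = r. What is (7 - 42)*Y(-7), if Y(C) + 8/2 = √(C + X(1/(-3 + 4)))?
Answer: 140 - 35*I*√6 ≈ 140.0 - 85.732*I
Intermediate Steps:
Y(C) = -4 + √(1 + C) (Y(C) = -4 + √(C + 1/(-3 + 4)) = -4 + √(C + 1/1) = -4 + √(C + 1) = -4 + √(1 + C))
(7 - 42)*Y(-7) = (7 - 42)*(-4 + √(1 - 7)) = -35*(-4 + √(-6)) = -35*(-4 + I*√6) = 140 - 35*I*√6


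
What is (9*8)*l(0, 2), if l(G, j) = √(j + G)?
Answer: 72*√2 ≈ 101.82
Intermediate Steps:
l(G, j) = √(G + j)
(9*8)*l(0, 2) = (9*8)*√(0 + 2) = 72*√2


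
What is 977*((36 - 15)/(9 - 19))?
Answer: -20517/10 ≈ -2051.7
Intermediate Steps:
977*((36 - 15)/(9 - 19)) = 977*(21/(-10)) = 977*(21*(-⅒)) = 977*(-21/10) = -20517/10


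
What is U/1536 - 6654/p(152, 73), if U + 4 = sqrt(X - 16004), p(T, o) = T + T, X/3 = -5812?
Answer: -159715/7296 + I*sqrt(2090)/384 ≈ -21.891 + 0.11905*I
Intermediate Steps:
X = -17436 (X = 3*(-5812) = -17436)
p(T, o) = 2*T
U = -4 + 4*I*sqrt(2090) (U = -4 + sqrt(-17436 - 16004) = -4 + sqrt(-33440) = -4 + 4*I*sqrt(2090) ≈ -4.0 + 182.87*I)
U/1536 - 6654/p(152, 73) = (-4 + 4*I*sqrt(2090))/1536 - 6654/(2*152) = (-4 + 4*I*sqrt(2090))*(1/1536) - 6654/304 = (-1/384 + I*sqrt(2090)/384) - 6654*1/304 = (-1/384 + I*sqrt(2090)/384) - 3327/152 = -159715/7296 + I*sqrt(2090)/384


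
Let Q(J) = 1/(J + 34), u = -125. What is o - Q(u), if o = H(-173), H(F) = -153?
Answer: -13922/91 ≈ -152.99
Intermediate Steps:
Q(J) = 1/(34 + J)
o = -153
o - Q(u) = -153 - 1/(34 - 125) = -153 - 1/(-91) = -153 - 1*(-1/91) = -153 + 1/91 = -13922/91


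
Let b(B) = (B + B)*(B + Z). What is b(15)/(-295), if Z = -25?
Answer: 60/59 ≈ 1.0169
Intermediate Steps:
b(B) = 2*B*(-25 + B) (b(B) = (B + B)*(B - 25) = (2*B)*(-25 + B) = 2*B*(-25 + B))
b(15)/(-295) = (2*15*(-25 + 15))/(-295) = (2*15*(-10))*(-1/295) = -300*(-1/295) = 60/59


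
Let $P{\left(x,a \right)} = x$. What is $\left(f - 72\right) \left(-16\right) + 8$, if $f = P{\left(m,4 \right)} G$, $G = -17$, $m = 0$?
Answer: $1160$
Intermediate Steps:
$f = 0$ ($f = 0 \left(-17\right) = 0$)
$\left(f - 72\right) \left(-16\right) + 8 = \left(0 - 72\right) \left(-16\right) + 8 = \left(-72\right) \left(-16\right) + 8 = 1152 + 8 = 1160$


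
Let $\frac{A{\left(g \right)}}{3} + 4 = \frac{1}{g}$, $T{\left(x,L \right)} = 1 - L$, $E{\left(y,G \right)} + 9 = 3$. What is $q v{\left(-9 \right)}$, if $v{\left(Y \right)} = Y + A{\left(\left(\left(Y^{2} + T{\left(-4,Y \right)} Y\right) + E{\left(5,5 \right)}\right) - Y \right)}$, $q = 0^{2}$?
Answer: $0$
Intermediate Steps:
$E{\left(y,G \right)} = -6$ ($E{\left(y,G \right)} = -9 + 3 = -6$)
$q = 0$
$A{\left(g \right)} = -12 + \frac{3}{g}$
$v{\left(Y \right)} = -12 + Y + \frac{3}{-6 + Y^{2} - Y + Y \left(1 - Y\right)}$ ($v{\left(Y \right)} = Y - \left(12 - \frac{3}{\left(\left(Y^{2} + \left(1 - Y\right) Y\right) - 6\right) - Y}\right) = Y - \left(12 - \frac{3}{\left(\left(Y^{2} + Y \left(1 - Y\right)\right) - 6\right) - Y}\right) = Y - \left(12 - \frac{3}{\left(-6 + Y^{2} + Y \left(1 - Y\right)\right) - Y}\right) = Y - \left(12 - \frac{3}{-6 + Y^{2} - Y + Y \left(1 - Y\right)}\right) = -12 + Y + \frac{3}{-6 + Y^{2} - Y + Y \left(1 - Y\right)}$)
$q v{\left(-9 \right)} = 0 \left(- \frac{25}{2} - 9\right) = 0 \left(- \frac{43}{2}\right) = 0$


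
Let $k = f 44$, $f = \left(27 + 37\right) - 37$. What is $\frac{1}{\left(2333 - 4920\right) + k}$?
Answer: $- \frac{1}{1399} \approx -0.0007148$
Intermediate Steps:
$f = 27$ ($f = 64 - 37 = 27$)
$k = 1188$ ($k = 27 \cdot 44 = 1188$)
$\frac{1}{\left(2333 - 4920\right) + k} = \frac{1}{\left(2333 - 4920\right) + 1188} = \frac{1}{-2587 + 1188} = \frac{1}{-1399} = - \frac{1}{1399}$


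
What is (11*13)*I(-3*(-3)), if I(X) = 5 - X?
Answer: -572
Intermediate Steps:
(11*13)*I(-3*(-3)) = (11*13)*(5 - (-3)*(-3)) = 143*(5 - 1*9) = 143*(5 - 9) = 143*(-4) = -572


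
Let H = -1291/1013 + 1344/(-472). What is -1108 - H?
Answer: -65975483/59767 ≈ -1103.9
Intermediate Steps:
H = -246353/59767 (H = -1291*1/1013 + 1344*(-1/472) = -1291/1013 - 168/59 = -246353/59767 ≈ -4.1219)
-1108 - H = -1108 - 1*(-246353/59767) = -1108 + 246353/59767 = -65975483/59767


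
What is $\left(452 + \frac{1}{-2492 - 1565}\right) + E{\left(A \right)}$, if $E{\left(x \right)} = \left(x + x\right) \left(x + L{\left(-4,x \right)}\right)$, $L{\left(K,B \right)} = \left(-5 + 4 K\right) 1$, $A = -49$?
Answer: $\frac{29664783}{4057} \approx 7312.0$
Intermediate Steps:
$L{\left(K,B \right)} = -5 + 4 K$
$E{\left(x \right)} = 2 x \left(-21 + x\right)$ ($E{\left(x \right)} = \left(x + x\right) \left(x + \left(-5 + 4 \left(-4\right)\right)\right) = 2 x \left(x - 21\right) = 2 x \left(-21 + x\right)$)
$\left(452 + \frac{1}{-2492 - 1565}\right) + E{\left(A \right)} = \left(452 + \frac{1}{-2492 - 1565}\right) + 2 \left(-49\right) \left(-21 - 49\right) = \left(452 + \frac{1}{-4057}\right) + 2 \left(-49\right) \left(-70\right) = \left(452 - \frac{1}{4057}\right) + 6860 = \frac{1833763}{4057} + 6860 = \frac{29664783}{4057}$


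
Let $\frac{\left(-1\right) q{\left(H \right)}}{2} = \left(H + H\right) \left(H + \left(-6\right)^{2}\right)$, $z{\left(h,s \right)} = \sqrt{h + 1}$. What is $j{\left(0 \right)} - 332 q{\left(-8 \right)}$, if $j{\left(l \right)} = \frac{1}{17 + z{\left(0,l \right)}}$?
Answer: $- \frac{5354495}{18} \approx -2.9747 \cdot 10^{5}$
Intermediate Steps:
$z{\left(h,s \right)} = \sqrt{1 + h}$
$q{\left(H \right)} = - 4 H \left(36 + H\right)$ ($q{\left(H \right)} = - 2 \left(H + H\right) \left(H + \left(-6\right)^{2}\right) = - 2 \cdot 2 H \left(H + 36\right) = - 2 \cdot 2 H \left(36 + H\right) = - 4 H \left(36 + H\right)$)
$j{\left(l \right)} = \frac{1}{18}$ ($j{\left(l \right)} = \frac{1}{17 + \sqrt{1 + 0}} = \frac{1}{17 + \sqrt{1}} = \frac{1}{17 + 1} = \frac{1}{18}$)
$j{\left(0 \right)} - 332 q{\left(-8 \right)} = \frac{1}{18} - 332 \left(\left(-4\right) \left(-8\right) \left(36 - 8\right)\right) = \frac{1}{18} - 332 \left(\left(-4\right) \left(-8\right) 28\right) = \frac{1}{18} - 297472 = - \frac{5354495}{18}$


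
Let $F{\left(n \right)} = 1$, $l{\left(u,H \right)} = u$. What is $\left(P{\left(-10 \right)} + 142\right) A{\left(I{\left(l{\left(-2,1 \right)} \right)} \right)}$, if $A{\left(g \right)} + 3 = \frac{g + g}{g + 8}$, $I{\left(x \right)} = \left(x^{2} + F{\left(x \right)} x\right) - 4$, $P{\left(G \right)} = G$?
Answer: $-484$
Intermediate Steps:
$I{\left(x \right)} = -4 + x + x^{2}$ ($I{\left(x \right)} = \left(x^{2} + 1 x\right) - 4 = \left(x^{2} + x\right) - 4 = \left(x + x^{2}\right) - 4 = -4 + x + x^{2}$)
$A{\left(g \right)} = -3 + \frac{2 g}{8 + g}$ ($A{\left(g \right)} = -3 + \frac{g + g}{g + 8} = -3 + \frac{2 g}{8 + g}$)
$\left(P{\left(-10 \right)} + 142\right) A{\left(I{\left(l{\left(-2,1 \right)} \right)} \right)} = \left(-10 + 142\right) \frac{-24 - \left(-4 - 2 + \left(-2\right)^{2}\right)}{8 - \left(6 - 4\right)} = 132 \frac{-24 - \left(-4 - 2 + 4\right)}{8 - 2} = 132 \frac{-24 - -2}{8 - 2} = 132 \frac{-24 + 2}{6} = 132 \cdot \frac{1}{6} \left(-22\right) = 132 \left(- \frac{11}{3}\right) = -484$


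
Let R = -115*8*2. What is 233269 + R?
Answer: 231429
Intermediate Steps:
R = -1840 (R = -920*2 = -1840)
233269 + R = 233269 - 1840 = 231429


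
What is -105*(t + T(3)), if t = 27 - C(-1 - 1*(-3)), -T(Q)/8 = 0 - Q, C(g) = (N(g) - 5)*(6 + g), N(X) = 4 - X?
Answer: -7875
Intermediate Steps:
C(g) = (-1 - g)*(6 + g) (C(g) = ((4 - g) - 5)*(6 + g) = (-1 - g)*(6 + g))
T(Q) = 8*Q (T(Q) = -8*(0 - Q) = -(-8)*Q = 8*Q)
t = 51 (t = 27 - (-6 - (-1 - 1*(-3))**2 - 7*(-1 - 1*(-3))) = 27 - (-6 - (-1 + 3)**2 - 7*(-1 + 3)) = 27 - (-6 - 1*2**2 - 7*2) = 27 - (-6 - 1*4 - 14) = 27 - (-6 - 4 - 14) = 27 - 1*(-24) = 27 + 24 = 51)
-105*(t + T(3)) = -105*(51 + 8*3) = -105*(51 + 24) = -105*75 = -7875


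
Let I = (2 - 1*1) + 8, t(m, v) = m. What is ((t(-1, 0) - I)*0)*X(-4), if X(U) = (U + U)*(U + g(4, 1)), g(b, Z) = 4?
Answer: 0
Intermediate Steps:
I = 9 (I = (2 - 1) + 8 = 1 + 8 = 9)
X(U) = 2*U*(4 + U) (X(U) = (U + U)*(U + 4) = (2*U)*(4 + U) = 2*U*(4 + U))
((t(-1, 0) - I)*0)*X(-4) = ((-1 - 1*9)*0)*(2*(-4)*(4 - 4)) = ((-1 - 9)*0)*(2*(-4)*0) = -10*0*0 = 0*0 = 0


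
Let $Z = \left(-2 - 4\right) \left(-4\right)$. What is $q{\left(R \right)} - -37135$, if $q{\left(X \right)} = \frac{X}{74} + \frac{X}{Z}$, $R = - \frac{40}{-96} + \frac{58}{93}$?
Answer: $\frac{1363005147}{36704} \approx 37135.0$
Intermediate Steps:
$R = \frac{129}{124}$ ($R = \left(-40\right) \left(- \frac{1}{96}\right) + 58 \cdot \frac{1}{93} = \frac{5}{12} + \frac{58}{93} = \frac{129}{124} \approx 1.0403$)
$Z = 24$ ($Z = \left(-6\right) \left(-4\right) = 24$)
$q{\left(X \right)} = \frac{49 X}{888}$ ($q{\left(X \right)} = \frac{X}{74} + \frac{X}{24} = \frac{49 X}{888}$)
$q{\left(R \right)} - -37135 = \frac{49}{888} \cdot \frac{129}{124} - -37135 = \frac{2107}{36704} + 37135 = \frac{1363005147}{36704}$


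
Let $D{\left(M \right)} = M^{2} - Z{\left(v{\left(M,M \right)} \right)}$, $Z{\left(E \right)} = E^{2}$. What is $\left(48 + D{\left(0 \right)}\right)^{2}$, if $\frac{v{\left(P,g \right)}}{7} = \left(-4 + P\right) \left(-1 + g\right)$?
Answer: $541696$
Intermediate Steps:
$v{\left(P,g \right)} = 7 \left(-1 + g\right) \left(-4 + P\right)$ ($v{\left(P,g \right)} = 7 \left(-4 + P\right) \left(-1 + g\right) = 7 \left(-1 + g\right) \left(-4 + P\right)$)
$D{\left(M \right)} = M^{2} - \left(28 - 35 M + 7 M^{2}\right)^{2}$ ($D{\left(M \right)} = M^{2} - \left(28 - 28 M - 7 M + 7 M M\right)^{2} = M^{2} - \left(28 - 28 M - 7 M + 7 M^{2}\right)^{2} = M^{2} - \left(28 - 35 M + 7 M^{2}\right)^{2}$)
$\left(48 + D{\left(0 \right)}\right)^{2} = \left(48 + \left(0^{2} - 49 \left(4 + 0^{2} - 0\right)^{2}\right)\right)^{2} = \left(48 - 49 \left(4 + 0 + 0\right)^{2}\right)^{2} = \left(48 + \left(0 - 49 \cdot 4^{2}\right)\right)^{2} = \left(48 + \left(0 - 784\right)\right)^{2} = \left(48 - 784\right)^{2} = \left(-736\right)^{2} = 541696$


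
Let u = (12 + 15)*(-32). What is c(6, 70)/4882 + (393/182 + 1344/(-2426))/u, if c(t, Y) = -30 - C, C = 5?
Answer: -1401028175/155200264128 ≈ -0.0090272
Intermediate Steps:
u = -864 (u = 27*(-32) = -864)
c(t, Y) = -35 (c(t, Y) = -30 - 1*5 = -30 - 5 = -35)
c(6, 70)/4882 + (393/182 + 1344/(-2426))/u = -35/4882 + (393/182 + 1344/(-2426))/(-864) = -35*1/4882 + (393*(1/182) + 1344*(-1/2426))*(-1/864) = -35/4882 + (393/182 - 672/1213)*(-1/864) = -35/4882 + (354405/220766)*(-1/864) = -35/4882 - 118135/63580608 = -1401028175/155200264128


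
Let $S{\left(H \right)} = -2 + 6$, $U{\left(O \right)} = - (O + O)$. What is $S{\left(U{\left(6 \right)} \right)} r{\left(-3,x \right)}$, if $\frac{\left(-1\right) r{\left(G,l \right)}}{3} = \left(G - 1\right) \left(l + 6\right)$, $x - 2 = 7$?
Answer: $720$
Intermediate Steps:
$x = 9$ ($x = 2 + 7 = 9$)
$r{\left(G,l \right)} = - 3 \left(-1 + G\right) \left(6 + l\right)$ ($r{\left(G,l \right)} = - 3 \left(G - 1\right) \left(l + 6\right) = - 3 \left(-1 + G\right) \left(6 + l\right)$)
$U{\left(O \right)} = - 2 O$
$S{\left(H \right)} = 4$
$S{\left(U{\left(6 \right)} \right)} r{\left(-3,x \right)} = 4 \left(18 - -54 + 3 \cdot 9 - \left(-9\right) 9\right) = 4 \left(18 + 54 + 27 + 81\right) = 4 \cdot 180 = 720$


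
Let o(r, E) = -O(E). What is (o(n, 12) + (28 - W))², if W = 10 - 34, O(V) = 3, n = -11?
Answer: 2401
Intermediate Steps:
W = -24
o(r, E) = -3 (o(r, E) = -1*3 = -3)
(o(n, 12) + (28 - W))² = (-3 + (28 - 1*(-24)))² = (-3 + (28 + 24))² = (-3 + 52)² = 49² = 2401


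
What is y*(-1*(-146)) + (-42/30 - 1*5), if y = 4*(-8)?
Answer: -23392/5 ≈ -4678.4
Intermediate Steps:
y = -32
y*(-1*(-146)) + (-42/30 - 1*5) = -(-32)*(-146) + (-42/30 - 1*5) = -32*146 + (-42*1/30 - 5) = -4672 + (-7/5 - 5) = -4672 - 32/5 = -23392/5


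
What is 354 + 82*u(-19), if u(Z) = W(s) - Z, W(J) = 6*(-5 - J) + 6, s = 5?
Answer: -2516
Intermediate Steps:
W(J) = -24 - 6*J (W(J) = (-30 - 6*J) + 6 = -24 - 6*J)
u(Z) = -54 - Z (u(Z) = (-24 - 6*5) - Z = (-24 - 30) - Z = -54 - Z)
354 + 82*u(-19) = 354 + 82*(-54 - 1*(-19)) = 354 + 82*(-54 + 19) = 354 + 82*(-35) = 354 - 2870 = -2516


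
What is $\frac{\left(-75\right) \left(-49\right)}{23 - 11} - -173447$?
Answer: $\frac{695013}{4} \approx 1.7375 \cdot 10^{5}$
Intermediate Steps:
$\frac{\left(-75\right) \left(-49\right)}{23 - 11} - -173447 = \frac{3675}{12} + 173447 = 3675 \cdot \frac{1}{12} + 173447 = \frac{1225}{4} + 173447 = \frac{695013}{4}$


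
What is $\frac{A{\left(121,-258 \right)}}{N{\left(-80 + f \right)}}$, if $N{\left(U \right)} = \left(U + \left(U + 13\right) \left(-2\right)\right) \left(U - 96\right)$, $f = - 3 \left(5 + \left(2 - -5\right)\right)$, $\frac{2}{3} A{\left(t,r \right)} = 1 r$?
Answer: $\frac{43}{2120} \approx 0.020283$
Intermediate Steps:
$A{\left(t,r \right)} = \frac{3 r}{2}$ ($A{\left(t,r \right)} = \frac{3 \cdot 1 r}{2} = \frac{3 r}{2}$)
$f = -36$ ($f = - 3 \left(5 + \left(2 + 5\right)\right) = - 3 \left(5 + 7\right) = \left(-3\right) 12 = -36$)
$N{\left(U \right)} = \left(-96 + U\right) \left(-26 - U\right)$ ($N{\left(U \right)} = \left(U + \left(13 + U\right) \left(-2\right)\right) \left(-96 + U\right) = \left(U - \left(26 + 2 U\right)\right) \left(-96 + U\right) = \left(-26 - U\right) \left(-96 + U\right) = \left(-96 + U\right) \left(-26 - U\right)$)
$\frac{A{\left(121,-258 \right)}}{N{\left(-80 + f \right)}} = \frac{\frac{3}{2} \left(-258\right)}{2496 - \left(-80 - 36\right)^{2} + 70 \left(-80 - 36\right)} = - \frac{387}{2496 - \left(-116\right)^{2} + 70 \left(-116\right)} = - \frac{387}{2496 - 13456 - 8120} = - \frac{387}{-19080} = \left(-387\right) \left(- \frac{1}{19080}\right) = \frac{43}{2120}$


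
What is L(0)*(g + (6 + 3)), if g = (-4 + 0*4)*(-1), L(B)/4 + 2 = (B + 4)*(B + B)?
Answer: -104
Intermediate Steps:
L(B) = -8 + 8*B*(4 + B) (L(B) = -8 + 4*((B + 4)*(B + B)) = -8 + 4*((4 + B)*(2*B)) = -8 + 4*(2*B*(4 + B)) = -8 + 8*B*(4 + B))
g = 4 (g = (-4 + 0)*(-1) = -4*(-1) = 4)
L(0)*(g + (6 + 3)) = (-8 + 8*0**2 + 32*0)*(4 + (6 + 3)) = (-8 + 8*0 + 0)*(4 + 9) = (-8 + 0 + 0)*13 = -8*13 = -104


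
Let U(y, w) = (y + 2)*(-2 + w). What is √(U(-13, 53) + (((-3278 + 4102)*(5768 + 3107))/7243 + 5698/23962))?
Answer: 2*√845113312492586763/86778383 ≈ 21.187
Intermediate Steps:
U(y, w) = (-2 + w)*(2 + y) (U(y, w) = (2 + y)*(-2 + w) = (-2 + w)*(2 + y))
√(U(-13, 53) + (((-3278 + 4102)*(5768 + 3107))/7243 + 5698/23962)) = √((-4 - 2*(-13) + 2*53 + 53*(-13)) + (((-3278 + 4102)*(5768 + 3107))/7243 + 5698/23962)) = √((-4 + 26 + 106 - 689) + ((824*8875)*(1/7243) + 5698*(1/23962))) = √(-561 + (7313000*(1/7243) + 2849/11981)) = √(-561 + (7313000/7243 + 2849/11981)) = √(-561 + 87637688307/86778383) = √(38955015444/86778383) = 2*√845113312492586763/86778383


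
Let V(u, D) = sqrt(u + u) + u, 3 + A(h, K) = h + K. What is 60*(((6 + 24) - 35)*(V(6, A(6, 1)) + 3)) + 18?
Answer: -2682 - 600*sqrt(3) ≈ -3721.2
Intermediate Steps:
A(h, K) = -3 + K + h (A(h, K) = -3 + (h + K) = -3 + (K + h) = -3 + K + h)
V(u, D) = u + sqrt(2)*sqrt(u) (V(u, D) = sqrt(2*u) + u = sqrt(2)*sqrt(u) + u = u + sqrt(2)*sqrt(u))
60*(((6 + 24) - 35)*(V(6, A(6, 1)) + 3)) + 18 = 60*(((6 + 24) - 35)*((6 + sqrt(2)*sqrt(6)) + 3)) + 18 = 60*((30 - 35)*((6 + 2*sqrt(3)) + 3)) + 18 = 60*(-5*(9 + 2*sqrt(3))) + 18 = 60*(-45 - 10*sqrt(3)) + 18 = (-2700 - 600*sqrt(3)) + 18 = -2682 - 600*sqrt(3)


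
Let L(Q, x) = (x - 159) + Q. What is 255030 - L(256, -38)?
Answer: 254971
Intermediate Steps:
L(Q, x) = -159 + Q + x (L(Q, x) = (-159 + x) + Q = -159 + Q + x)
255030 - L(256, -38) = 255030 - (-159 + 256 - 38) = 255030 - 1*59 = 255030 - 59 = 254971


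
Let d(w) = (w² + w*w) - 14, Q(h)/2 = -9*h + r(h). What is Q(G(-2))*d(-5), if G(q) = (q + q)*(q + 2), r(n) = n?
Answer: 0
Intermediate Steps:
G(q) = 2*q*(2 + q) (G(q) = (2*q)*(2 + q) = 2*q*(2 + q))
Q(h) = -16*h (Q(h) = 2*(-9*h + h) = 2*(-8*h) = -16*h)
d(w) = -14 + 2*w² (d(w) = (w² + w²) - 14 = 2*w² - 14 = -14 + 2*w²)
Q(G(-2))*d(-5) = (-32*(-2)*(2 - 2))*(-14 + 2*(-5)²) = (-32*(-2)*0)*(-14 + 2*25) = (-16*0)*(-14 + 50) = 0*36 = 0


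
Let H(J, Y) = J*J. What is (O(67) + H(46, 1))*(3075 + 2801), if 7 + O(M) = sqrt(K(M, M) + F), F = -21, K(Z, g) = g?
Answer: 12392484 + 5876*sqrt(46) ≈ 1.2432e+7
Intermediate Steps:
H(J, Y) = J**2
O(M) = -7 + sqrt(-21 + M) (O(M) = -7 + sqrt(M - 21) = -7 + sqrt(-21 + M))
(O(67) + H(46, 1))*(3075 + 2801) = ((-7 + sqrt(-21 + 67)) + 46**2)*(3075 + 2801) = ((-7 + sqrt(46)) + 2116)*5876 = (2109 + sqrt(46))*5876 = 12392484 + 5876*sqrt(46)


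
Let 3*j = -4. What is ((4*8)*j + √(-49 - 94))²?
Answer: 15097/9 - 256*I*√143/3 ≈ 1677.4 - 1020.4*I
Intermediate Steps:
j = -4/3 (j = (⅓)*(-4) = -4/3 ≈ -1.3333)
((4*8)*j + √(-49 - 94))² = ((4*8)*(-4/3) + √(-49 - 94))² = (32*(-4/3) + √(-143))² = (-128/3 + I*√143)²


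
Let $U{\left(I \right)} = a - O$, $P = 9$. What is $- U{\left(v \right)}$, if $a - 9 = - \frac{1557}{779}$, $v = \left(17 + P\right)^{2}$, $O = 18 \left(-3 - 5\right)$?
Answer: $- \frac{117630}{779} \approx -151.0$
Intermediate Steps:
$O = -144$ ($O = 18 \left(-8\right) = -144$)
$v = 676$ ($v = \left(17 + 9\right)^{2} = 26^{2} = 676$)
$a = \frac{5454}{779}$ ($a = 9 - \frac{1557}{779} = \frac{5454}{779} \approx 7.0013$)
$U{\left(I \right)} = \frac{117630}{779}$ ($U{\left(I \right)} = \frac{5454}{779} - -144 = \frac{5454}{779} + 144 = \frac{117630}{779}$)
$- U{\left(v \right)} = \left(-1\right) \frac{117630}{779} = - \frac{117630}{779}$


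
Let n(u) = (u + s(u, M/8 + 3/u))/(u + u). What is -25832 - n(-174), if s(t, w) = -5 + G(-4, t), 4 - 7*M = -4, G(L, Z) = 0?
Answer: -8989715/348 ≈ -25833.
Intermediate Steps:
M = 8/7 (M = 4/7 - ⅐*(-4) = 4/7 + 4/7 = 8/7 ≈ 1.1429)
s(t, w) = -5 (s(t, w) = -5 + 0 = -5)
n(u) = (-5 + u)/(2*u) (n(u) = (u - 5)/(u + u) = (-5 + u)/((2*u)) = (-5 + u)*(1/(2*u)) = (-5 + u)/(2*u))
-25832 - n(-174) = -25832 - (-5 - 174)/(2*(-174)) = -25832 - (-1)*(-179)/(2*174) = -25832 - 1*179/348 = -25832 - 179/348 = -8989715/348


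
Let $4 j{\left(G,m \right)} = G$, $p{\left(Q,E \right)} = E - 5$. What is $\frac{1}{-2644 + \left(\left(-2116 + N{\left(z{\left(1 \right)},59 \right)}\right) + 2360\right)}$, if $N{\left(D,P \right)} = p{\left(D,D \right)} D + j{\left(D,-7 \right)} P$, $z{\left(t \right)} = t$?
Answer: $- \frac{4}{9557} \approx -0.00041854$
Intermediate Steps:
$p{\left(Q,E \right)} = -5 + E$ ($p{\left(Q,E \right)} = E - 5 = -5 + E$)
$j{\left(G,m \right)} = \frac{G}{4}$
$N{\left(D,P \right)} = D \left(-5 + D\right) + \frac{D P}{4}$ ($N{\left(D,P \right)} = \left(-5 + D\right) D + \frac{D}{4} P = D \left(-5 + D\right) + \frac{D P}{4}$)
$\frac{1}{-2644 + \left(\left(-2116 + N{\left(z{\left(1 \right)},59 \right)}\right) + 2360\right)} = \frac{1}{-2644 + \left(\left(-2116 + \frac{1}{4} \cdot 1 \left(-20 + 59 + 4 \cdot 1\right)\right) + 2360\right)} = \frac{1}{-2644 + \left(\left(-2116 + \frac{1}{4} \cdot 1 \left(-20 + 59 + 4\right)\right) + 2360\right)} = \frac{1}{-2644 + \left(\left(-2116 + \frac{1}{4} \cdot 1 \cdot 43\right) + 2360\right)} = \frac{1}{-2644 + \left(\left(-2116 + \frac{43}{4}\right) + 2360\right)} = \frac{1}{-2644 + \left(- \frac{8421}{4} + 2360\right)} = \frac{1}{-2644 + \frac{1019}{4}} = \frac{1}{- \frac{9557}{4}} = - \frac{4}{9557}$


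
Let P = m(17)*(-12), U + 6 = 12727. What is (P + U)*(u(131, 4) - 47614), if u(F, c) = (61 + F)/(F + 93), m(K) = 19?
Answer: -4163816956/7 ≈ -5.9483e+8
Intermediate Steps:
U = 12721 (U = -6 + 12727 = 12721)
u(F, c) = (61 + F)/(93 + F)
P = -228 (P = 19*(-12) = -228)
(P + U)*(u(131, 4) - 47614) = (-228 + 12721)*((61 + 131)/(93 + 131) - 47614) = 12493*(192/224 - 47614) = 12493*((1/224)*192 - 47614) = 12493*(6/7 - 47614) = 12493*(-333292/7) = -4163816956/7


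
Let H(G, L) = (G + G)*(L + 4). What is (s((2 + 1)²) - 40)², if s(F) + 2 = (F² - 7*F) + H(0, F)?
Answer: 576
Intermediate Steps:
H(G, L) = 2*G*(4 + L) (H(G, L) = (2*G)*(4 + L) = 2*G*(4 + L))
s(F) = -2 + F² - 7*F (s(F) = -2 + ((F² - 7*F) + 2*0*(4 + F)) = -2 + ((F² - 7*F) + 0) = -2 + (F² - 7*F) = -2 + F² - 7*F)
(s((2 + 1)²) - 40)² = ((-2 + ((2 + 1)²)² - 7*(2 + 1)²) - 40)² = ((-2 + (3²)² - 7*3²) - 40)² = ((-2 + 9² - 7*9) - 40)² = ((-2 + 81 - 63) - 40)² = (16 - 40)² = (-24)² = 576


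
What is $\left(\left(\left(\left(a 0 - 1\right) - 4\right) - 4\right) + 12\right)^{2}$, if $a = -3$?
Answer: $9$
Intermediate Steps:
$\left(\left(\left(\left(a 0 - 1\right) - 4\right) - 4\right) + 12\right)^{2} = \left(\left(\left(\left(\left(-3\right) 0 - 1\right) - 4\right) - 4\right) + 12\right)^{2} = \left(\left(\left(\left(0 - 1\right) - 4\right) - 4\right) + 12\right)^{2} = \left(\left(\left(-1 - 4\right) - 4\right) + 12\right)^{2} = \left(\left(-5 - 4\right) + 12\right)^{2} = \left(-9 + 12\right)^{2} = 3^{2} = 9$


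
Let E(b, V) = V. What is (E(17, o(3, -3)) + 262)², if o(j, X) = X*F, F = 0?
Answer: 68644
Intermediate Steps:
o(j, X) = 0 (o(j, X) = X*0 = 0)
(E(17, o(3, -3)) + 262)² = (0 + 262)² = 262² = 68644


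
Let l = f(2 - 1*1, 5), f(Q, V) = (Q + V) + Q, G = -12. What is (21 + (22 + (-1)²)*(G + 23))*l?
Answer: 1918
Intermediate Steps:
f(Q, V) = V + 2*Q
l = 7 (l = 5 + 2*(2 - 1*1) = 5 + 2*(2 - 1) = 5 + 2*1 = 5 + 2 = 7)
(21 + (22 + (-1)²)*(G + 23))*l = (21 + (22 + (-1)²)*(-12 + 23))*7 = (21 + (22 + 1)*11)*7 = (21 + 23*11)*7 = (21 + 253)*7 = 274*7 = 1918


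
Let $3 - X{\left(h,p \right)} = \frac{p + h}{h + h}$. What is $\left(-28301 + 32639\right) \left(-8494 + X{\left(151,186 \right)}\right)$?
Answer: $- \frac{5562658611}{151} \approx -3.6839 \cdot 10^{7}$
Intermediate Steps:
$X{\left(h,p \right)} = 3 - \frac{h + p}{2 h}$ ($X{\left(h,p \right)} = 3 - \frac{p + h}{h + h} = 3 - \frac{h + p}{2 h}$)
$\left(-28301 + 32639\right) \left(-8494 + X{\left(151,186 \right)}\right) = \left(-28301 + 32639\right) \left(-8494 + \frac{\left(-1\right) 186 + 5 \cdot 151}{2 \cdot 151}\right) = 4338 \left(-8494 + \frac{1}{2} \cdot \frac{1}{151} \left(-186 + 755\right)\right) = 4338 \left(-8494 + \frac{1}{2} \cdot \frac{1}{151} \cdot 569\right) = 4338 \left(-8494 + \frac{569}{302}\right) = 4338 \left(- \frac{2564619}{302}\right) = - \frac{5562658611}{151}$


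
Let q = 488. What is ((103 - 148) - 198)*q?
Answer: -118584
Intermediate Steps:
((103 - 148) - 198)*q = ((103 - 148) - 198)*488 = (-45 - 198)*488 = -243*488 = -118584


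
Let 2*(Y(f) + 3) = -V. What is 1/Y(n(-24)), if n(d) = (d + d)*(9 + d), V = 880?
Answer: -1/443 ≈ -0.0022573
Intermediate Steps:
n(d) = 2*d*(9 + d) (n(d) = (2*d)*(9 + d) = 2*d*(9 + d))
Y(f) = -443 (Y(f) = -3 + (-1*880)/2 = -3 + (½)*(-880) = -3 - 440 = -443)
1/Y(n(-24)) = 1/(-443) = -1/443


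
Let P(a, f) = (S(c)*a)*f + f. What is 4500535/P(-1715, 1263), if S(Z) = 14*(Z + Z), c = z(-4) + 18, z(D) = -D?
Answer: -4500535/1334282457 ≈ -0.0033730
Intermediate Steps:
c = 22 (c = -1*(-4) + 18 = 4 + 18 = 22)
S(Z) = 28*Z (S(Z) = 14*(2*Z) = 28*Z)
P(a, f) = f + 616*a*f (P(a, f) = ((28*22)*a)*f + f = (616*a)*f + f = 616*a*f + f = f + 616*a*f)
4500535/P(-1715, 1263) = 4500535/((1263*(1 + 616*(-1715)))) = 4500535/((1263*(1 - 1056440))) = 4500535/((1263*(-1056439))) = 4500535/(-1334282457) = 4500535*(-1/1334282457) = -4500535/1334282457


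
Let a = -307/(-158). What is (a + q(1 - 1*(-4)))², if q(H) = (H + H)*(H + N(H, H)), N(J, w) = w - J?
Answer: 67354849/24964 ≈ 2698.1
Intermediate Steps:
q(H) = 2*H² (q(H) = (H + H)*(H + (H - H)) = (2*H)*(H + 0) = (2*H)*H = 2*H²)
a = 307/158 (a = -307*(-1/158) = 307/158 ≈ 1.9430)
(a + q(1 - 1*(-4)))² = (307/158 + 2*(1 - 1*(-4))²)² = (307/158 + 2*(1 + 4)²)² = (307/158 + 2*5²)² = (307/158 + 2*25)² = (307/158 + 50)² = (8207/158)² = 67354849/24964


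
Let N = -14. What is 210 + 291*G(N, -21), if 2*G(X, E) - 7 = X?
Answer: -1617/2 ≈ -808.50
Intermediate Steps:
G(X, E) = 7/2 + X/2
210 + 291*G(N, -21) = 210 + 291*(7/2 + (½)*(-14)) = 210 + 291*(7/2 - 7) = 210 + 291*(-7/2) = 210 - 2037/2 = -1617/2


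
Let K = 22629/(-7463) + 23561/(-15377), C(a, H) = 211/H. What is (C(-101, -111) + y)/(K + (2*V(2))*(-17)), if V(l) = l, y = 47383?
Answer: -301774938395701/462169775592 ≈ -652.95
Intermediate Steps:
K = -523801876/114758551 (K = 22629*(-1/7463) + 23561*(-1/15377) = -22629/7463 - 23561/15377 = -523801876/114758551 ≈ -4.5644)
(C(-101, -111) + y)/(K + (2*V(2))*(-17)) = (211/(-111) + 47383)/(-523801876/114758551 + (2*2)*(-17)) = (211*(-1/111) + 47383)/(-523801876/114758551 + 4*(-17)) = (-211/111 + 47383)/(-523801876/114758551 - 68) = 5259302/(111*(-8327383344/114758551)) = (5259302/111)*(-114758551/8327383344) = -301774938395701/462169775592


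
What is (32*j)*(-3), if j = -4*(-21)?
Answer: -8064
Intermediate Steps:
j = 84
(32*j)*(-3) = (32*84)*(-3) = 2688*(-3) = -8064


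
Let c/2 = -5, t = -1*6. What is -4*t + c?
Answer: 14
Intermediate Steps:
t = -6
c = -10 (c = 2*(-5) = -10)
-4*t + c = -4*(-6) - 10 = 24 - 10 = 14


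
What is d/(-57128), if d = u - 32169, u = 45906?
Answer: -13737/57128 ≈ -0.24046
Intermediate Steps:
d = 13737 (d = 45906 - 32169 = 13737)
d/(-57128) = 13737/(-57128) = 13737*(-1/57128) = -13737/57128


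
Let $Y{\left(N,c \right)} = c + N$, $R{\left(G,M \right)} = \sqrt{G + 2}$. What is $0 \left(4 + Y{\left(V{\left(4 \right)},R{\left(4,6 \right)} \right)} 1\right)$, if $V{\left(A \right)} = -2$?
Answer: $0$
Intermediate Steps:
$R{\left(G,M \right)} = \sqrt{2 + G}$
$Y{\left(N,c \right)} = N + c$
$0 \left(4 + Y{\left(V{\left(4 \right)},R{\left(4,6 \right)} \right)} 1\right) = 0 \left(4 + \left(-2 + \sqrt{2 + 4}\right) 1\right) = 0 \left(4 + \left(-2 + \sqrt{6}\right) 1\right) = 0 \left(4 - \left(2 - \sqrt{6}\right)\right) = 0 \left(2 + \sqrt{6}\right) = 0$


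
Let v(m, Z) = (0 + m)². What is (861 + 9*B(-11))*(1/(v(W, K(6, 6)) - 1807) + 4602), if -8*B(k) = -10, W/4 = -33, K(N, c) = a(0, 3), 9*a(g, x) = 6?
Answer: 250752458715/62468 ≈ 4.0141e+6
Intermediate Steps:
a(g, x) = ⅔ (a(g, x) = (⅑)*6 = ⅔)
K(N, c) = ⅔
W = -132 (W = 4*(-33) = -132)
v(m, Z) = m²
B(k) = 5/4 (B(k) = -⅛*(-10) = 5/4)
(861 + 9*B(-11))*(1/(v(W, K(6, 6)) - 1807) + 4602) = (861 + 9*(5/4))*(1/((-132)² - 1807) + 4602) = (861 + 45/4)*(1/(17424 - 1807) + 4602) = 3489*(1/15617 + 4602)/4 = (3489/4)*(71869435/15617) = 250752458715/62468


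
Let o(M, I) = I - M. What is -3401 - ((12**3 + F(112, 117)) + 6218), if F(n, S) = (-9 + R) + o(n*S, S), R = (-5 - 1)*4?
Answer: 1673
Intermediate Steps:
R = -24 (R = -6*4 = -24)
F(n, S) = -33 + S - S*n (F(n, S) = (-9 - 24) + (S - n*S) = -33 + (S - S*n) = -33 + S - S*n)
-3401 - ((12**3 + F(112, 117)) + 6218) = -3401 - ((12**3 + (-33 + 117 - 1*117*112)) + 6218) = -3401 - ((1728 + (-33 + 117 - 13104)) + 6218) = -3401 - ((1728 - 13020) + 6218) = -3401 - (-11292 + 6218) = -3401 - 1*(-5074) = -3401 + 5074 = 1673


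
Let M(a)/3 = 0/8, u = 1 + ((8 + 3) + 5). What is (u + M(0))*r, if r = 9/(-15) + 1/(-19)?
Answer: -1054/95 ≈ -11.095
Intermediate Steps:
u = 17 (u = 1 + (11 + 5) = 1 + 16 = 17)
M(a) = 0 (M(a) = 3*(0/8) = 3*(0*(⅛)) = 3*0 = 0)
r = -62/95 (r = 9*(-1/15) + 1*(-1/19) = -⅗ - 1/19 = -62/95 ≈ -0.65263)
(u + M(0))*r = (17 + 0)*(-62/95) = 17*(-62/95) = -1054/95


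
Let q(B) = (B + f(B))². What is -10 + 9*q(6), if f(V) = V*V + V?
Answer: 20726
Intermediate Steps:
f(V) = V + V² (f(V) = V² + V = V + V²)
q(B) = (B + B*(1 + B))²
-10 + 9*q(6) = -10 + 9*(6²*(2 + 6)²) = -10 + 9*(36*8²) = -10 + 9*(36*64) = -10 + 9*2304 = -10 + 20736 = 20726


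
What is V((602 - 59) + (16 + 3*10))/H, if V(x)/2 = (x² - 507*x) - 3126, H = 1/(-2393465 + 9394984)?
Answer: 632545232536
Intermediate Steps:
H = 1/7001519 ≈ 1.4283e-7
V(x) = -6252 - 1014*x + 2*x² (V(x) = 2*((x² - 507*x) - 3126) = 2*(-3126 + x² - 507*x) = -6252 - 1014*x + 2*x²)
V((602 - 59) + (16 + 3*10))/H = (-6252 - 1014*((602 - 59) + (16 + 3*10)) + 2*((602 - 59) + (16 + 3*10))²)/(1/7001519) = (-6252 - 1014*(543 + (16 + 30)) + 2*(543 + (16 + 30))²)*7001519 = (-6252 - 1014*(543 + 46) + 2*(543 + 46)²)*7001519 = (-6252 - 1014*589 + 2*589²)*7001519 = (-6252 - 597246 + 2*346921)*7001519 = (-6252 - 597246 + 693842)*7001519 = 90344*7001519 = 632545232536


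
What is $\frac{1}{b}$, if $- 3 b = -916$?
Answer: $\frac{3}{916} \approx 0.0032751$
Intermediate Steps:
$b = \frac{916}{3}$ ($b = \left(- \frac{1}{3}\right) \left(-916\right) = \frac{916}{3} \approx 305.33$)
$\frac{1}{b} = \frac{1}{\frac{916}{3}} = \frac{3}{916}$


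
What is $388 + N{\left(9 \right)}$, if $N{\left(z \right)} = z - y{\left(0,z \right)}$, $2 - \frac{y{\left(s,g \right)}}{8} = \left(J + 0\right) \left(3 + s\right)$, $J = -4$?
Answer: $285$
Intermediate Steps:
$y{\left(s,g \right)} = 112 + 32 s$ ($y{\left(s,g \right)} = 16 - 8 \left(-4 + 0\right) \left(3 + s\right) = 16 - 8 \left(- 4 \left(3 + s\right)\right) = 16 - 8 \left(-12 - 4 s\right) = 16 + \left(96 + 32 s\right) = 112 + 32 s$)
$N{\left(z \right)} = -112 + z$ ($N{\left(z \right)} = z - \left(112 + 32 \cdot 0\right) = z - \left(112 + 0\right) = z - 112 = -112 + z$)
$388 + N{\left(9 \right)} = 388 + \left(-112 + 9\right) = 388 - 103 = 285$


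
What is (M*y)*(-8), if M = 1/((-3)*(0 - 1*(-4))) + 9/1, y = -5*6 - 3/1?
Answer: 2354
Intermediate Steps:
y = -33 (y = -30 - 3*1 = -30 - 3 = -33)
M = 107/12 (M = -1/(3*(0 + 4)) + 9*1 = -⅓/4 + 9 = -⅓*¼ + 9 = -1/12 + 9 = 107/12 ≈ 8.9167)
(M*y)*(-8) = ((107/12)*(-33))*(-8) = -1177/4*(-8) = 2354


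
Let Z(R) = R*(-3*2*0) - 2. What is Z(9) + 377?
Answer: 375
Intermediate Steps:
Z(R) = -2 (Z(R) = R*(-6*0) - 2 = R*0 - 2 = 0 - 2 = -2)
Z(9) + 377 = -2 + 377 = 375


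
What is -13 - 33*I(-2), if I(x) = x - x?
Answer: -13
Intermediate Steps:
I(x) = 0
-13 - 33*I(-2) = -13 - 33*0 = -13 + 0 = -13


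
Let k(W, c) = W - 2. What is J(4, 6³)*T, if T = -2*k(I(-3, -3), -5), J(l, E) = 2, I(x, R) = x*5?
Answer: 68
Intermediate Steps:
I(x, R) = 5*x
k(W, c) = -2 + W
T = 34 (T = -2*(-2 + 5*(-3)) = -2*(-2 - 15) = -2*(-17) = 34)
J(4, 6³)*T = 2*34 = 68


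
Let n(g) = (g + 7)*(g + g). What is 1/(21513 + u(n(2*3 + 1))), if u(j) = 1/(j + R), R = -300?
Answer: 104/2237351 ≈ 4.6484e-5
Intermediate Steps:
n(g) = 2*g*(7 + g) (n(g) = (7 + g)*(2*g) = 2*g*(7 + g))
u(j) = 1/(-300 + j) (u(j) = 1/(j - 300) = 1/(-300 + j))
1/(21513 + u(n(2*3 + 1))) = 1/(21513 + 1/(-300 + 2*(2*3 + 1)*(7 + (2*3 + 1)))) = 1/(21513 + 1/(-300 + 2*(6 + 1)*(7 + (6 + 1)))) = 1/(21513 + 1/(-300 + 2*7*(7 + 7))) = 1/(21513 + 1/(-300 + 2*7*14)) = 1/(21513 + 1/(-300 + 196)) = 1/(21513 + 1/(-104)) = 1/(21513 - 1/104) = 1/(2237351/104) = 104/2237351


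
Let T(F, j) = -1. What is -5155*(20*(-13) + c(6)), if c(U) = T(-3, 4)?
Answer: 1345455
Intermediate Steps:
c(U) = -1
-5155*(20*(-13) + c(6)) = -5155*(20*(-13) - 1) = -5155*(-260 - 1) = -5155*(-261) = 1345455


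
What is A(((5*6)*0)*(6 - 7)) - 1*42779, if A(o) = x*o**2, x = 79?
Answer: -42779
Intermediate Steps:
A(o) = 79*o**2
A(((5*6)*0)*(6 - 7)) - 1*42779 = 79*(((5*6)*0)*(6 - 7))**2 - 1*42779 = 79*((30*0)*(-1))**2 - 42779 = 79*(0*(-1))**2 - 42779 = 79*0**2 - 42779 = 79*0 - 42779 = 0 - 42779 = -42779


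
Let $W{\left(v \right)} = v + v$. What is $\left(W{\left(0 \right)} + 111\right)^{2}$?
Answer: $12321$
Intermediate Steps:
$W{\left(v \right)} = 2 v$
$\left(W{\left(0 \right)} + 111\right)^{2} = \left(2 \cdot 0 + 111\right)^{2} = \left(0 + 111\right)^{2} = 111^{2} = 12321$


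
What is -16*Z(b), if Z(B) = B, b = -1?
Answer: 16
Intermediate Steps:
-16*Z(b) = -16*(-1) = 16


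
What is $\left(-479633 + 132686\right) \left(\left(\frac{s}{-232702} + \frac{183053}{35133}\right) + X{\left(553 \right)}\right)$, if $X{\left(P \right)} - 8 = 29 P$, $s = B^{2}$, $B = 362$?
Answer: $- \frac{7587395569068143888}{1362586561} \approx -5.5684 \cdot 10^{9}$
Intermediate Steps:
$s = 131044$ ($s = 362^{2} = 131044$)
$X{\left(P \right)} = 8 + 29 P$
$\left(-479633 + 132686\right) \left(\left(\frac{s}{-232702} + \frac{183053}{35133}\right) + X{\left(553 \right)}\right) = \left(-479633 + 132686\right) \left(\left(\frac{131044}{-232702} + \frac{183053}{35133}\right) + \left(8 + 29 \cdot 553\right)\right) = - 346947 \left(\left(131044 \left(- \frac{1}{232702}\right) + 183053 \cdot \frac{1}{35133}\right) + \left(8 + 16037\right)\right) = - 346947 \left(\left(- \frac{65522}{116351} + \frac{183053}{35133}\right) + 16045\right) = - 346947 \left(\frac{18996415177}{4087759683} + 16045\right) = \left(-346947\right) \frac{65607100528912}{4087759683} = - \frac{7587395569068143888}{1362586561}$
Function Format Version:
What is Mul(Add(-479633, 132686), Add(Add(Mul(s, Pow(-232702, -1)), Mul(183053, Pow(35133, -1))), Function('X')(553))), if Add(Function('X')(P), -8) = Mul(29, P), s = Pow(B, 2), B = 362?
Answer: Rational(-7587395569068143888, 1362586561) ≈ -5.5684e+9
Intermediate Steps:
s = 131044 (s = Pow(362, 2) = 131044)
Function('X')(P) = Add(8, Mul(29, P))
Mul(Add(-479633, 132686), Add(Add(Mul(s, Pow(-232702, -1)), Mul(183053, Pow(35133, -1))), Function('X')(553))) = Mul(Add(-479633, 132686), Add(Add(Mul(131044, Pow(-232702, -1)), Mul(183053, Pow(35133, -1))), Add(8, Mul(29, 553)))) = Mul(-346947, Add(Add(Mul(131044, Rational(-1, 232702)), Mul(183053, Rational(1, 35133))), Add(8, 16037))) = Mul(-346947, Add(Add(Rational(-65522, 116351), Rational(183053, 35133)), 16045)) = Mul(-346947, Add(Rational(18996415177, 4087759683), 16045)) = Mul(-346947, Rational(65607100528912, 4087759683)) = Rational(-7587395569068143888, 1362586561)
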